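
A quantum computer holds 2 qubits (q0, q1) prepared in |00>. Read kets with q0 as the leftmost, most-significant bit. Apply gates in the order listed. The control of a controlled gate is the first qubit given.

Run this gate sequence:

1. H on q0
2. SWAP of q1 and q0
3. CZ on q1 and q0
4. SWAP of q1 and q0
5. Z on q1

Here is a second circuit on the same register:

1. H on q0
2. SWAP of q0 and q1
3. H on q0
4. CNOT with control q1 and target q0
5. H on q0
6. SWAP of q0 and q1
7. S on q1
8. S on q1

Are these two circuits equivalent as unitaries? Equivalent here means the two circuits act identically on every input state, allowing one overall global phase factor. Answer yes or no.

Yes: on every input state the two circuits agree up to one overall phase factor.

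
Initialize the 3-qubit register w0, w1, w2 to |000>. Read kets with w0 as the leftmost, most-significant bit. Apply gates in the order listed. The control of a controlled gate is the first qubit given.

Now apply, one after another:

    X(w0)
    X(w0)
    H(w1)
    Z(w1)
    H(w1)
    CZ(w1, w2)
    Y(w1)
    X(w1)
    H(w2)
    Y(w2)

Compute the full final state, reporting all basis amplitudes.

The resulting statevector has amplitude -sqrt(2)/2 on |010>, sqrt(2)/2 on |011>, and 0 on every other basis state. Key observation: the block from step 1 through step 2 cancels to the identity and can be dropped.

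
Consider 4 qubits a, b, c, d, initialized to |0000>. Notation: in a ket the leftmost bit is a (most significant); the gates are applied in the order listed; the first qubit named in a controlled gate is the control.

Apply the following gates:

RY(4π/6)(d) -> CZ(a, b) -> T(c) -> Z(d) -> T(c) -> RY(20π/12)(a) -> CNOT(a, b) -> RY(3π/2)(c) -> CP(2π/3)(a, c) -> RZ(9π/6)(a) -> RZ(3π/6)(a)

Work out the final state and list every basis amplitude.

The final amplitudes are -sqrt(6)/8 on |0000>, 3*sqrt(2)/8 on |0001>, sqrt(6)/8 on |0010>, -3*sqrt(2)/8 on |0011>, 0 on |0100>, 0 on |0101>, 0 on |0110>, 0 on |0111>, 0 on |1000>, 0 on |1001>, 0 on |1010>, 0 on |1011>, sqrt(2)/8 on |1100>, -sqrt(6)/8 on |1101>, -sqrt(2)*exp(2*I*pi/3)/8 on |1110>, sqrt(6)*exp(2*I*pi/3)/8 on |1111>.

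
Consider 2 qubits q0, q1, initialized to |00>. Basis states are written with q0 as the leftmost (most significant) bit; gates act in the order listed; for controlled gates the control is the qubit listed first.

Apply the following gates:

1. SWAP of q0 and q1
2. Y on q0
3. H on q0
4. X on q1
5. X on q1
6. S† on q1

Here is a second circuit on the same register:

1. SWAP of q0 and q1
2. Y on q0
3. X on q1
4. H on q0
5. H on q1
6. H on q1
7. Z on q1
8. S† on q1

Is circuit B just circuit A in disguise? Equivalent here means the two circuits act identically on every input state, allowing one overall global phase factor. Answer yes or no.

No — the two circuits implement different unitaries, even allowing a global phase.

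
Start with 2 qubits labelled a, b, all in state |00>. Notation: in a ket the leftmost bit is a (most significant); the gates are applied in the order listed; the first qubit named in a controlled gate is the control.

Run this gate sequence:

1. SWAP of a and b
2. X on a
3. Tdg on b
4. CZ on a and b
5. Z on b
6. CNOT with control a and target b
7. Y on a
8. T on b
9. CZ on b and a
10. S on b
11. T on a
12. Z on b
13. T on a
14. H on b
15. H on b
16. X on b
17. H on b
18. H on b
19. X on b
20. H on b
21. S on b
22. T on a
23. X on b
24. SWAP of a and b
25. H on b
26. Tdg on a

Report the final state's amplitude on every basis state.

After the circuit, the state carries amplitude exp(3*I*pi/4)/2 on |00>, exp(3*I*pi/4)/2 on |01>, -1/2 on |10>, -1/2 on |11>.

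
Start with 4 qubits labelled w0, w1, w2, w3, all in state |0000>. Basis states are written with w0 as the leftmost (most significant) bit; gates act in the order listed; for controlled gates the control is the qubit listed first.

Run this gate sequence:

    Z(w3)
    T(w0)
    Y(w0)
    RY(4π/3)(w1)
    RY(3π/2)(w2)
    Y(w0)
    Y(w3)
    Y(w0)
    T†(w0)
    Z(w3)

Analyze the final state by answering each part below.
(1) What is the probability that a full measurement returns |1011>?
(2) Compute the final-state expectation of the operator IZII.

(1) Outcome |1011> occurs with probability 1/8.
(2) The expectation value of IZII is -1/2.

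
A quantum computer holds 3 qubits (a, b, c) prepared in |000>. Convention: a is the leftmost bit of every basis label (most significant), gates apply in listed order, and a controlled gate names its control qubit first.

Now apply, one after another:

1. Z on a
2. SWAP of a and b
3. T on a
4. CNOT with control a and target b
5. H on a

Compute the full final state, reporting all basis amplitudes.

The resulting statevector has amplitude sqrt(2)/2 on |000>, sqrt(2)/2 on |100>, and 0 on every other basis state.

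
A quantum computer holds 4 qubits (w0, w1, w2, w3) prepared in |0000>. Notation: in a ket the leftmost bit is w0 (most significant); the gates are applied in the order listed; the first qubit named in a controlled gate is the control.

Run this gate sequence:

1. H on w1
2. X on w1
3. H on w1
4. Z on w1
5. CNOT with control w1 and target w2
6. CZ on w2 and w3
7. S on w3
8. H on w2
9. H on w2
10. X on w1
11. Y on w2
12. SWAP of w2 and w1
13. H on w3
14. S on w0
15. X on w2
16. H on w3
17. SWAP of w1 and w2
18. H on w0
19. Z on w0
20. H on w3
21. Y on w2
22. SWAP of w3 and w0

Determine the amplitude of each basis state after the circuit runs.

After the circuit, the state carries amplitude 1/2 on |0000>, -1/2 on |0001>, 1/2 on |1000>, -1/2 on |1001>, and 0 on every other basis state. Key observation: gates 1-4 undo each other exactly, leaving only the rest of the circuit to track.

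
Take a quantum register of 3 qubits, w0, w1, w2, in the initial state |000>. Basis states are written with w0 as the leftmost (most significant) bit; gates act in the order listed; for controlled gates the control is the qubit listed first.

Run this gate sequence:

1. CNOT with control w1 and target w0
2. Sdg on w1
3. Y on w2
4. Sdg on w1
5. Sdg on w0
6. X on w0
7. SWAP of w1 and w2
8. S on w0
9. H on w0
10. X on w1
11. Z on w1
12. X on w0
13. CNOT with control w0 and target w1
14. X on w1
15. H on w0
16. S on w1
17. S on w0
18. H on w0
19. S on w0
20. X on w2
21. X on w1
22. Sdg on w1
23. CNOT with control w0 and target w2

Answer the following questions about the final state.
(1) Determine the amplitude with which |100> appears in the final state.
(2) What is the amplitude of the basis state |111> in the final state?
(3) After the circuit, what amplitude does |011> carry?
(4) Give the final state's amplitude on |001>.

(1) The amplitude on |100> is sqrt(2)*(-1 + I)/4.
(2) |111> carries amplitude 0 in the final state.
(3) The amplitude on |011> is sqrt(2)*(1 + I)/4.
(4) |001> carries amplitude sqrt(2)*(-1 + I)/4 in the final state.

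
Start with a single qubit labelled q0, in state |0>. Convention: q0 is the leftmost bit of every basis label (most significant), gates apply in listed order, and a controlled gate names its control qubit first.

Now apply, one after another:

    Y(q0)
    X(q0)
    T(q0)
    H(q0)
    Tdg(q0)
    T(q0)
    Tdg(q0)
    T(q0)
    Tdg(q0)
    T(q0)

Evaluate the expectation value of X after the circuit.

The expectation value of X is 1.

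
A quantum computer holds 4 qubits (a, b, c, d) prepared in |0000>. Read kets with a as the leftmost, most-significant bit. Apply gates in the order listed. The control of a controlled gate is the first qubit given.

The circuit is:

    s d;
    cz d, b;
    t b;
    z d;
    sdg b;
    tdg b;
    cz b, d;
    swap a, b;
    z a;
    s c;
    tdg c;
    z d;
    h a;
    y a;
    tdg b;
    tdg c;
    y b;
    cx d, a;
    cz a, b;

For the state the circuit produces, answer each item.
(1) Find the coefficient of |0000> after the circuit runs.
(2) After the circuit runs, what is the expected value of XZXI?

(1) The amplitude on |0000> is 0.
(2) The observable XZXI averages to 0.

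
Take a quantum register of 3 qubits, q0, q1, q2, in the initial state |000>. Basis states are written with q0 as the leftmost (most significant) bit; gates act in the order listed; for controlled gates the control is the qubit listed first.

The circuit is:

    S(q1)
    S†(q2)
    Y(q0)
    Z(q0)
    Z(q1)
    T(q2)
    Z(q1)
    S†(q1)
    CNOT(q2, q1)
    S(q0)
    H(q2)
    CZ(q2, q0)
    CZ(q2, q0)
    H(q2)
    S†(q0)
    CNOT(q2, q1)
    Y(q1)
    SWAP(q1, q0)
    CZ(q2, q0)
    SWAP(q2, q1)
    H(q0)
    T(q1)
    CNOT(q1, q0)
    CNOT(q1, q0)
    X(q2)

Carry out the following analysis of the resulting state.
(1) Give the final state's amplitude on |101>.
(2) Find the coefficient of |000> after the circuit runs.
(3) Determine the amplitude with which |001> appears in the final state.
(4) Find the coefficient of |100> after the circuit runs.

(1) The amplitude on |101> is 0. Key observation: gates 9-16 undo each other exactly, leaving only the rest of the circuit to track.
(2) The amplitude on |000> is sqrt(2)/2.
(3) The amplitude on |001> is 0.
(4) The final state's coefficient on |100> equals -sqrt(2)/2.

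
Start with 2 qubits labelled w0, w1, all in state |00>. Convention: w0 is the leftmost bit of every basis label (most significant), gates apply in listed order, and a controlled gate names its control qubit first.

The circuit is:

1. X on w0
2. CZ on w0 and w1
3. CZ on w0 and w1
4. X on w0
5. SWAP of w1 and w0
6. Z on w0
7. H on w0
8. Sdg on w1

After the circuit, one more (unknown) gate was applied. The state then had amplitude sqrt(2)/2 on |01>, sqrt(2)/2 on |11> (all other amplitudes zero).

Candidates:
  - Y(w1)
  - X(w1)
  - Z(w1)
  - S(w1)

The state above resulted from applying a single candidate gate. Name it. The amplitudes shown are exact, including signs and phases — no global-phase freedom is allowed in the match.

It was X(w1) that produced the state shown. Key observation: gates 1-4 undo each other exactly, leaving only the rest of the circuit to track.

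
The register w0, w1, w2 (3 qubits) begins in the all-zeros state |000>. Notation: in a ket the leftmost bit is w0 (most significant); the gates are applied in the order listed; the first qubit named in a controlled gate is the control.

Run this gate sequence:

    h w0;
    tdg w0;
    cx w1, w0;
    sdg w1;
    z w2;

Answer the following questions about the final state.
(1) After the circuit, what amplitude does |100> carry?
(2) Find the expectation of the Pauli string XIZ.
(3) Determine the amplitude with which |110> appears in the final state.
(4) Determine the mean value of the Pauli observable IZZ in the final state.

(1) |100> carries amplitude -sqrt(2)*exp(3*I*pi/4)/2 in the final state.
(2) The expectation value of XIZ is sqrt(2)/2.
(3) The final state's coefficient on |110> equals 0.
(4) The observable IZZ averages to 1.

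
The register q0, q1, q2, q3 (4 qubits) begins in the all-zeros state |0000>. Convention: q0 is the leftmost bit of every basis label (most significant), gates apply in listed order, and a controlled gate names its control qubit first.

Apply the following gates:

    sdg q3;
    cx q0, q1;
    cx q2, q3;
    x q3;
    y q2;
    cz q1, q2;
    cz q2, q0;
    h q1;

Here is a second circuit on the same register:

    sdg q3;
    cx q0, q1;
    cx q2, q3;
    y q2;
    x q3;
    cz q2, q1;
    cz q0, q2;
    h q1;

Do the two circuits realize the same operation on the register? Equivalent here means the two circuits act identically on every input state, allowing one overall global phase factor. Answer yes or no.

Yes: on every input state the two circuits agree up to one overall phase factor.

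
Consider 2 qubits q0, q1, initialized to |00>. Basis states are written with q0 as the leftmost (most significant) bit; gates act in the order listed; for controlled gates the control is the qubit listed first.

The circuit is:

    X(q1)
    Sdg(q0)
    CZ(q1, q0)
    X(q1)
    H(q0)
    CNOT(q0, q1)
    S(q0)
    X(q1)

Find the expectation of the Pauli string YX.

The expectation value of YX is 1.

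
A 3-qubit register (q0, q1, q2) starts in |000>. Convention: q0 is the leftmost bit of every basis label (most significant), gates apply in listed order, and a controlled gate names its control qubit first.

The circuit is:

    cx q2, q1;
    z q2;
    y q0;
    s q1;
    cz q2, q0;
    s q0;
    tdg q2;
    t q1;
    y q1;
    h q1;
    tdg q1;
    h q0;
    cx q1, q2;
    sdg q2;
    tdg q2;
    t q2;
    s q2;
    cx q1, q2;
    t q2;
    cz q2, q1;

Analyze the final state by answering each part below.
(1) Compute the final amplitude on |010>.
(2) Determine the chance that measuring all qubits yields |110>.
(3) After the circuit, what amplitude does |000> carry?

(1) The amplitude on |010> is exp(I*pi/4)/2. Key observation: the block from step 13 through step 18 cancels to the identity and can be dropped.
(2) Outcome |110> occurs with probability 1/4.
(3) |000> carries amplitude -I/2 in the final state.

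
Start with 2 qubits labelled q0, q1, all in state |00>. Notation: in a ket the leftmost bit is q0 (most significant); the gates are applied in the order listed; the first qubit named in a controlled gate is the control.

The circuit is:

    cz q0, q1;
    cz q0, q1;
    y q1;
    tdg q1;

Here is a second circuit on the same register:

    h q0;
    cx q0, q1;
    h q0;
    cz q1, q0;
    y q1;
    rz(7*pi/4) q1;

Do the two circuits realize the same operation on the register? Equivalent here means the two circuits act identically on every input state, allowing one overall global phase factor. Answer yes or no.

No: there is an input state on which the two circuits produce genuinely different outputs (not merely differing by a phase).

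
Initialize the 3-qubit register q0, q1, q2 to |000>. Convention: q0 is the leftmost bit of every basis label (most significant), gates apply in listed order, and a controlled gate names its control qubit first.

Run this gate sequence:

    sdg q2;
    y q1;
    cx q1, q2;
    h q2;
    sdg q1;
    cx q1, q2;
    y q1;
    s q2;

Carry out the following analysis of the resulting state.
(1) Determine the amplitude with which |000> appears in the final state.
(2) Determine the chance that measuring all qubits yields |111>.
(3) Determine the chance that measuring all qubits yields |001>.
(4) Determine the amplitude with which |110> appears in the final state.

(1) The final state's coefficient on |000> equals sqrt(2)*I/2.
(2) A full measurement returns |111> with probability 0.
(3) A full measurement returns |001> with probability 1/2.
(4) |110> carries amplitude 0 in the final state.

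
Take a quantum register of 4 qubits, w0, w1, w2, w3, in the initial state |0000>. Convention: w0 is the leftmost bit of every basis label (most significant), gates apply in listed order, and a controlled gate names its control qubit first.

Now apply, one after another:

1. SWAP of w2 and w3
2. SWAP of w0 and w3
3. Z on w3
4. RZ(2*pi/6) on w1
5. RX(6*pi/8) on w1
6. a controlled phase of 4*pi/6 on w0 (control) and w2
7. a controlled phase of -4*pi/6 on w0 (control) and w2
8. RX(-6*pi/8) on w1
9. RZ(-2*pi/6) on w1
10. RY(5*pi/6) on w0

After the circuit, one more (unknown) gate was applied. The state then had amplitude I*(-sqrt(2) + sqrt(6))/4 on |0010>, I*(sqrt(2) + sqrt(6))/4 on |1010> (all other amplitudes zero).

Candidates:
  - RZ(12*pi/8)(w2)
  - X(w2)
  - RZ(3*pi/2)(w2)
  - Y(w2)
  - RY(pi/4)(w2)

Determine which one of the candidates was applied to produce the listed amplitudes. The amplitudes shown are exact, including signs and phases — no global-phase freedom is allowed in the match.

The unique candidate consistent with the amplitudes is Y(w2). Key observation: the block from step 4 through step 9 cancels to the identity and can be dropped.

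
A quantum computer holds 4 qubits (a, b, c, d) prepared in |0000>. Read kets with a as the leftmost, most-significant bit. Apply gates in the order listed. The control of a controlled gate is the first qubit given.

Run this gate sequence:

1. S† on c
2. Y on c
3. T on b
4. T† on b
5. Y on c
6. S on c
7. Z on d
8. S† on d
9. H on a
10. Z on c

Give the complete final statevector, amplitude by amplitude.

After the circuit, the state carries amplitude sqrt(2)/2 on |0000>, sqrt(2)/2 on |1000>, and 0 on every other basis state. Key observation: gates 1-6 undo each other exactly, leaving only the rest of the circuit to track.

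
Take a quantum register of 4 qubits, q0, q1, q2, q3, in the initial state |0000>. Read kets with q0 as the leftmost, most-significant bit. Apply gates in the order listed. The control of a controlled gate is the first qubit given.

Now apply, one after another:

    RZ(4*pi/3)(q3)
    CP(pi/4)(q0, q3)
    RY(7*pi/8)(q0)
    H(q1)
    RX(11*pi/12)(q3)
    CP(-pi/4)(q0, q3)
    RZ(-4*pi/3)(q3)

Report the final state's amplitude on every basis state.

After the circuit, the state carries amplitude -sqrt(6)*sqrt(1/2 - sqrt(2)/4)*cos(7*pi/16)/4 + sqrt(2)*sqrt(sqrt(2)/4 + 1/2)*cos(7*pi/16)/4 on |0000>, -sqrt(2)*I*sqrt(1/2 - sqrt(2)/4)*exp(2*I*pi/3)*cos(7*pi/16)/4 - sqrt(6)*I*sqrt(sqrt(2)/4 + 1/2)*exp(2*I*pi/3)*cos(7*pi/16)/4 on |0001>, 0 on |0010>, 0 on |0011>, -sqrt(6)*sqrt(1/2 - sqrt(2)/4)*cos(7*pi/16)/4 + sqrt(2)*sqrt(sqrt(2)/4 + 1/2)*cos(7*pi/16)/4 on |0100>, -sqrt(2)*I*sqrt(1/2 - sqrt(2)/4)*exp(2*I*pi/3)*cos(7*pi/16)/4 - sqrt(6)*I*sqrt(sqrt(2)/4 + 1/2)*exp(2*I*pi/3)*cos(7*pi/16)/4 on |0101>, 0 on |0110>, 0 on |0111>, -sqrt(6)*sqrt(1/2 - sqrt(2)/4)*sin(7*pi/16)/4 + sqrt(2)*sqrt(sqrt(2)/4 + 1/2)*sin(7*pi/16)/4 on |1000>, -sqrt(6)*I*sqrt(sqrt(2)/4 + 1/2)*exp(5*I*pi/12)*sin(7*pi/16)/4 - sqrt(2)*I*sqrt(1/2 - sqrt(2)/4)*exp(5*I*pi/12)*sin(7*pi/16)/4 on |1001>, 0 on |1010>, 0 on |1011>, -sqrt(6)*sqrt(1/2 - sqrt(2)/4)*sin(7*pi/16)/4 + sqrt(2)*sqrt(sqrt(2)/4 + 1/2)*sin(7*pi/16)/4 on |1100>, -sqrt(6)*I*sqrt(sqrt(2)/4 + 1/2)*exp(5*I*pi/12)*sin(7*pi/16)/4 - sqrt(2)*I*sqrt(1/2 - sqrt(2)/4)*exp(5*I*pi/12)*sin(7*pi/16)/4 on |1101>, 0 on |1110>, 0 on |1111>.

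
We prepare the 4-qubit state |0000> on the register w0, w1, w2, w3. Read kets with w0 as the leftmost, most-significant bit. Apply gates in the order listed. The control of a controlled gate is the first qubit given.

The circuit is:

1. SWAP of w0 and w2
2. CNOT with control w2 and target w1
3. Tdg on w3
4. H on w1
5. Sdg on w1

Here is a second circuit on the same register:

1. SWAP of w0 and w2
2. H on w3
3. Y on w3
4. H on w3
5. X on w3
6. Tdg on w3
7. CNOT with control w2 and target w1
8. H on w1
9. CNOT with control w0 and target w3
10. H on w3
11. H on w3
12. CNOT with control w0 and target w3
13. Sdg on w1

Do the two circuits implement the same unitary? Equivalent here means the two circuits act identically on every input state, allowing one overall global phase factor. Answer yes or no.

No, they are not equivalent — no single phase factor reconciles the two unitaries.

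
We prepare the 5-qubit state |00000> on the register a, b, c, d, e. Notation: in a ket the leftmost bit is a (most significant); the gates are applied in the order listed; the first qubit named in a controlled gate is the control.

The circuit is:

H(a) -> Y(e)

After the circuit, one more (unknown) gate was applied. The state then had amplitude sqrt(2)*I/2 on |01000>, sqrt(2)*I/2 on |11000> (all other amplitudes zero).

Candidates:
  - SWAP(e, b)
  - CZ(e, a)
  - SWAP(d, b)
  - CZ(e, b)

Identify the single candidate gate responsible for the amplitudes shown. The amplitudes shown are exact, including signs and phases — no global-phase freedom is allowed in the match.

It was SWAP(e, b) that produced the state shown.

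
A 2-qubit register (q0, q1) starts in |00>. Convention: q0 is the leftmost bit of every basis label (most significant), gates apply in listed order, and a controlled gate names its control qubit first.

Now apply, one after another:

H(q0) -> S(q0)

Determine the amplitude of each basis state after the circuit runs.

After the circuit, the state carries amplitude sqrt(2)/2 on |00>, 0 on |01>, sqrt(2)*I/2 on |10>, 0 on |11>.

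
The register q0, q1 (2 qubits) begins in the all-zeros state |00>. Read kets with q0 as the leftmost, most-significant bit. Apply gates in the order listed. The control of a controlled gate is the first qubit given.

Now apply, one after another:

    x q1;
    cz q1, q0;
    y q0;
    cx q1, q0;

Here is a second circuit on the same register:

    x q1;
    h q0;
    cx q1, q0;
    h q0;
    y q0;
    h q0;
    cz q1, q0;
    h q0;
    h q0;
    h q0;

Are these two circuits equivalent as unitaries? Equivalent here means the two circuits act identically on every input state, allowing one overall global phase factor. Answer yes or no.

Yes, they are equivalent — the unitaries differ by at most a global phase.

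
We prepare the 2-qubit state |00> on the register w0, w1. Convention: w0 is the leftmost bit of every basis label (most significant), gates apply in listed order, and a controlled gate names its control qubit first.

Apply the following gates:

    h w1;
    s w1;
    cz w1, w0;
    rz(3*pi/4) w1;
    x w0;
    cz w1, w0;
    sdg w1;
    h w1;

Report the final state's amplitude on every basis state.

The final amplitudes are 0 on |00>, 0 on |01>, (-1 + exp(3*I*pi/4))*exp(5*I*pi/8)/2 on |10>, sqrt(2 - sqrt(2))/2 on |11>.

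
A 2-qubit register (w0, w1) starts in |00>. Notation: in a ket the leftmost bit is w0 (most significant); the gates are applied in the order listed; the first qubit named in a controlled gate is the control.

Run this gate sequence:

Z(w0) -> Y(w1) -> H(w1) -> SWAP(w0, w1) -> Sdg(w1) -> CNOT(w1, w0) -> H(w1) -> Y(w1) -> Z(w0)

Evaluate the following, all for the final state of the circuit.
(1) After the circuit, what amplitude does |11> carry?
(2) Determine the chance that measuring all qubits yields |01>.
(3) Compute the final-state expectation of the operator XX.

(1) The amplitude on |11> is -1/2.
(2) Outcome |01> occurs with probability 1/4.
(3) The observable XX averages to -1.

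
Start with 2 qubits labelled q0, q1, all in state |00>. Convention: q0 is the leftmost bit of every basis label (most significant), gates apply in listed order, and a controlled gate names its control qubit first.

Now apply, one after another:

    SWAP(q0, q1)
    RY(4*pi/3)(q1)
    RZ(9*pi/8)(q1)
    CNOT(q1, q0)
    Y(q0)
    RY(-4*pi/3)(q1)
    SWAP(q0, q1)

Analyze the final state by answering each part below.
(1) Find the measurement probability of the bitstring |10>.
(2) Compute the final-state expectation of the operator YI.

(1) Outcome |10> occurs with probability 3/16.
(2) The observable YI averages to 0.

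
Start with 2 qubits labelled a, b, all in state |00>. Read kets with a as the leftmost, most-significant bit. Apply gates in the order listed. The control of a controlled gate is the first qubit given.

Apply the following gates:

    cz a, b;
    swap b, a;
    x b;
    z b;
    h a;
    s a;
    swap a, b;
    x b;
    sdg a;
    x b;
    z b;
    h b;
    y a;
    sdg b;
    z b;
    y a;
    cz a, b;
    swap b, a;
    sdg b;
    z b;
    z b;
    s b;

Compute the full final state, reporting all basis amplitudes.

The resulting statevector has amplitude 0 on |00>, 1/2 + I/2 on |01>, 0 on |10>, 1/2 + I/2 on |11>. Key observation: gates 19-22 undo each other exactly, leaving only the rest of the circuit to track.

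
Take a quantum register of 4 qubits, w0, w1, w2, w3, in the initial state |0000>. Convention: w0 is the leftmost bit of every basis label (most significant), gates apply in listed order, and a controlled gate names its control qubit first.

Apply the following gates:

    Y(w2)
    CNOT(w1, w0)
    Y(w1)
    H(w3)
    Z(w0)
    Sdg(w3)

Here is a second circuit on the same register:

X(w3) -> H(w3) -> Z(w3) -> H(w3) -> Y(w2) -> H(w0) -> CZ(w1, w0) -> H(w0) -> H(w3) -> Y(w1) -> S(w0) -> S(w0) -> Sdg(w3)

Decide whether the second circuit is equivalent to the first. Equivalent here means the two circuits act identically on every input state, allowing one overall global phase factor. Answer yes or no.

Yes: on every input state the two circuits agree up to one overall phase factor.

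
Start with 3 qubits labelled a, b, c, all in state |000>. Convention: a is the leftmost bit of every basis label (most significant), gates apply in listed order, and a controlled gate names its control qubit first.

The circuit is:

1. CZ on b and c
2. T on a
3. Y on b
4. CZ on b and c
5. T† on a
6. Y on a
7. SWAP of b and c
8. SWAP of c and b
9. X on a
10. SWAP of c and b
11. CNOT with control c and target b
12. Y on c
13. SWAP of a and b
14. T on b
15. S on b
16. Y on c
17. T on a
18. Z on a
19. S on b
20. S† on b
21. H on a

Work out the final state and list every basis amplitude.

The resulting statevector has amplitude sqrt(2)*exp(I*pi/4)/2 on |001>, -sqrt(2)*exp(I*pi/4)/2 on |101>, and 0 on every other basis state. Key observation: the block from step 19 through step 20 cancels to the identity and can be dropped.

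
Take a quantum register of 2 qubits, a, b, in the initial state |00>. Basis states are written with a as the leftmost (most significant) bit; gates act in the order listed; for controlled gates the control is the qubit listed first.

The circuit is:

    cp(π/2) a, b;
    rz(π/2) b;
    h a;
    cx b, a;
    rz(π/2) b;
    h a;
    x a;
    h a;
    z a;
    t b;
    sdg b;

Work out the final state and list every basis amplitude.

The resulting statevector has amplitude -sqrt(2)*I/2 on |00>, 0 on |01>, -sqrt(2)*I/2 on |10>, 0 on |11>. Key observation: steps 6-9 multiply out to the identity, so the circuit reduces to the remaining gates.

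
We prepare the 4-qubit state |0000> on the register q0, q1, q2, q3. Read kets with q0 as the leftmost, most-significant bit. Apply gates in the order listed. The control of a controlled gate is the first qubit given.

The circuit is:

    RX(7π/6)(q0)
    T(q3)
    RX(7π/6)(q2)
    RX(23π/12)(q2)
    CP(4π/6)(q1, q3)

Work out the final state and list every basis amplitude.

After the circuit, the state carries amplitude -sqrt(3*sqrt(2) + 6)/8 - sqrt(2 - sqrt(2))/8 + sqrt(sqrt(2) + 2)/4 on |0000>, -I*sqrt(sqrt(2) + 2)/8 - I*sqrt(2 - sqrt(2))/4 + I*sqrt(6 - 3*sqrt(2))/8 on |0010>, -I*sqrt(2 - sqrt(2))/4 - I*sqrt(6 - 3*sqrt(2))/8 + I*sqrt(sqrt(2) + 2)/8 on |1000>, sqrt(2 - sqrt(2))/8 + sqrt(3*sqrt(2) + 6)/8 + sqrt(sqrt(2) + 2)/4 on |1010>, and 0 on every other basis state.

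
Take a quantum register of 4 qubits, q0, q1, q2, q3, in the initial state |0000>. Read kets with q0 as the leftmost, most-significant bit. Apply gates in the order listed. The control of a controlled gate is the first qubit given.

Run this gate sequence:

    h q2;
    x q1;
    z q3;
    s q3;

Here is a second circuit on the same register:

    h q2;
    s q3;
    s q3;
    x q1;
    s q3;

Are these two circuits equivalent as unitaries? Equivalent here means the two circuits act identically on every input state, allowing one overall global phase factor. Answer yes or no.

Yes: on every input state the two circuits agree up to one overall phase factor.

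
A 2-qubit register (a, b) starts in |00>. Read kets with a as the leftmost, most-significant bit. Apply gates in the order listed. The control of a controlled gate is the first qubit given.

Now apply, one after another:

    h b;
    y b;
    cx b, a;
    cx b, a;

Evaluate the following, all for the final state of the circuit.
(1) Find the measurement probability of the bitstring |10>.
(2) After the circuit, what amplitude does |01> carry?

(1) Outcome |10> occurs with probability 0. Key observation: steps 3-4 multiply out to the identity, so the circuit reduces to the remaining gates.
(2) The amplitude on |01> is sqrt(2)*I/2.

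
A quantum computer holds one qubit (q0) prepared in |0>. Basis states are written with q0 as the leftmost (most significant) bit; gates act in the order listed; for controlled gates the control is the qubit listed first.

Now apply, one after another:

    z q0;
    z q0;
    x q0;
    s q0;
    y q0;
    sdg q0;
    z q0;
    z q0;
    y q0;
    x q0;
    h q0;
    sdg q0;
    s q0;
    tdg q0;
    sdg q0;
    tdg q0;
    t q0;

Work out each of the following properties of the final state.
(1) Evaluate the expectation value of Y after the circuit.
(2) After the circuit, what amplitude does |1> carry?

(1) The observable Y averages to -sqrt(2)/2.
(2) |1> carries amplitude -sqrt(2)*exp(3*I*pi/4)/2 in the final state.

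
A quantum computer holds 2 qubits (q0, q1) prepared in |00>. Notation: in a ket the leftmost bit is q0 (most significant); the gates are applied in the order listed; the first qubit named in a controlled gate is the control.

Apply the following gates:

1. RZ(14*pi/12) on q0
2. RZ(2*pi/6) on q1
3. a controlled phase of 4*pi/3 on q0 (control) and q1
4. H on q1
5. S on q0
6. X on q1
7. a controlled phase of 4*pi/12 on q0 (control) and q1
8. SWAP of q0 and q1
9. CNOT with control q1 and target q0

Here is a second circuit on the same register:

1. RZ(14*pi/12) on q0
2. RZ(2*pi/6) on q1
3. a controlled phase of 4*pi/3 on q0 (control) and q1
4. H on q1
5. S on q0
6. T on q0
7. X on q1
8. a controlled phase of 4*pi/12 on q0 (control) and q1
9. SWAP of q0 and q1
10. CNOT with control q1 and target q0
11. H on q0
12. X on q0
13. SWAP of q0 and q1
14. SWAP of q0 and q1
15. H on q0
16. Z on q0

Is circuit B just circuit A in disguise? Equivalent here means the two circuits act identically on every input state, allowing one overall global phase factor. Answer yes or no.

No, they are not equivalent — no single phase factor reconciles the two unitaries.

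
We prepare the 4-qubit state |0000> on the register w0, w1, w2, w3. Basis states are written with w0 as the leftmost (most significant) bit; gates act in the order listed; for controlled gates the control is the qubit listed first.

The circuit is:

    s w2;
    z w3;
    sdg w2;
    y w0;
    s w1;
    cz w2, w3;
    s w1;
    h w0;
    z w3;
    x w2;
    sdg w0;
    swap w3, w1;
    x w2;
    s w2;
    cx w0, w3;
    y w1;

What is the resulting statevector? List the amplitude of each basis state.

The final amplitudes are -sqrt(2)/2 on |0100>, -sqrt(2)*I/2 on |1101>, and 0 on every other basis state.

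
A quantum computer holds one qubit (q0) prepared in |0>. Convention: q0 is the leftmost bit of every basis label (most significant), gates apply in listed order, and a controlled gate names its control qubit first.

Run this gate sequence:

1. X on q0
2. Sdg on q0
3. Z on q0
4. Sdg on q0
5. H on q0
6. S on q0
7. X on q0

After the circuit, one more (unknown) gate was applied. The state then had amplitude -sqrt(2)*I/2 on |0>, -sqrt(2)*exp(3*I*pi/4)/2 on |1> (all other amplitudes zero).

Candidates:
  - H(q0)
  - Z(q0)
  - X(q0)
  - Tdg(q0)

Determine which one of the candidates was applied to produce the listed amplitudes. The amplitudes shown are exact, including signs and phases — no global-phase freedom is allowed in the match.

The unique candidate consistent with the amplitudes is Tdg(q0).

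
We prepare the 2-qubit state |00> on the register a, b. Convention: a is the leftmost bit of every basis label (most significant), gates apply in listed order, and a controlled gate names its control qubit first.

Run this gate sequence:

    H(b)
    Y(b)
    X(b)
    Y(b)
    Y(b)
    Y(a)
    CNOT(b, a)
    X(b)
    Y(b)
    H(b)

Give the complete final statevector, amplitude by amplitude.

The final amplitudes are I/2 on |00>, -I/2 on |01>, I/2 on |10>, I/2 on |11>.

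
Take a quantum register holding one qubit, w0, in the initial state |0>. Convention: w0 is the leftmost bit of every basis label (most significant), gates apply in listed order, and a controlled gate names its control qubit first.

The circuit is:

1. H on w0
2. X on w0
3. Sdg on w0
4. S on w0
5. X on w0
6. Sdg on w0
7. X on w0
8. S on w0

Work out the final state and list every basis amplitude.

The final amplitudes are -sqrt(2)*I/2 on |0>, sqrt(2)*I/2 on |1>. Key observation: steps 2-5 multiply out to the identity, so the circuit reduces to the remaining gates.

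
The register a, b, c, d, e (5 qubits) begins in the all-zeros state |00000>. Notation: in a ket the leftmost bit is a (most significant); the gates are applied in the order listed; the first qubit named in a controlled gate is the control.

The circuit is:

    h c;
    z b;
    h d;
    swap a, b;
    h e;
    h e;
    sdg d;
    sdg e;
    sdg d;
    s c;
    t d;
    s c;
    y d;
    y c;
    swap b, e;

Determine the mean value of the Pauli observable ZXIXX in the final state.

In the final state, ZXIXX has expectation 0.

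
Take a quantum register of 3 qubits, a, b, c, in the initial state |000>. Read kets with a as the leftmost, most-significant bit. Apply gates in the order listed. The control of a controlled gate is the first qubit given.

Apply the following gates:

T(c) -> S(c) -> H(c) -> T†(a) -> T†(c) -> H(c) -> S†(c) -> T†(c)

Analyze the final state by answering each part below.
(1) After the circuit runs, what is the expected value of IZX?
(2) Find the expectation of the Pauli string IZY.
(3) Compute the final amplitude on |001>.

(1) The observable IZX averages to 1/2.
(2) The observable IZY averages to -1/2.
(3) The final state's coefficient on |001> equals 1/2 - exp(I*pi/4)/2.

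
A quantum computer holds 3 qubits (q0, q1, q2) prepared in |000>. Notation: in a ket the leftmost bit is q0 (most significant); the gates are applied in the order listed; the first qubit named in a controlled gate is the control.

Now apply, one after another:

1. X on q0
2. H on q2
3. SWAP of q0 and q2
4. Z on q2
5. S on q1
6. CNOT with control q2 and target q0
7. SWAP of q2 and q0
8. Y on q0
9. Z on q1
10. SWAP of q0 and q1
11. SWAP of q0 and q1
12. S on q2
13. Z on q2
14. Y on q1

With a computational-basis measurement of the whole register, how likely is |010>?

Outcome |010> occurs with probability 1/2. Key observation: gates 10-11 undo each other exactly, leaving only the rest of the circuit to track.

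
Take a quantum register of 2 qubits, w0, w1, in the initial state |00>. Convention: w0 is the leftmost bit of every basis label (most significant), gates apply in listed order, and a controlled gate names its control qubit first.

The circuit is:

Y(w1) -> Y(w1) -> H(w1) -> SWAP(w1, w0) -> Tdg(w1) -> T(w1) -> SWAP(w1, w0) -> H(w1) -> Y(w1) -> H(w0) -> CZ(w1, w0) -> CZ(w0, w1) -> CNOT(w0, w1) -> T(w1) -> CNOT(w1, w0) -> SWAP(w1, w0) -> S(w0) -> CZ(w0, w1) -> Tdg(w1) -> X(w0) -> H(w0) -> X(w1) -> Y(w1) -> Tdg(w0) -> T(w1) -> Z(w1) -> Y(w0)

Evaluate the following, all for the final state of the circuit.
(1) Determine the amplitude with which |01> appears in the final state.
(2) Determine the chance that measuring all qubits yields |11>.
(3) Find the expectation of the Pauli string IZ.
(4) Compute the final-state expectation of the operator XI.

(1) The amplitude on |01> is -1/2 + exp(I*pi/4)/2. Key observation: the block from step 2 through step 9 cancels to the identity and can be dropped.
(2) A full measurement returns |11> with probability sqrt(2)/4 + 1/2.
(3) The expectation value of IZ is -1.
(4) The expectation value of XI is 1/2.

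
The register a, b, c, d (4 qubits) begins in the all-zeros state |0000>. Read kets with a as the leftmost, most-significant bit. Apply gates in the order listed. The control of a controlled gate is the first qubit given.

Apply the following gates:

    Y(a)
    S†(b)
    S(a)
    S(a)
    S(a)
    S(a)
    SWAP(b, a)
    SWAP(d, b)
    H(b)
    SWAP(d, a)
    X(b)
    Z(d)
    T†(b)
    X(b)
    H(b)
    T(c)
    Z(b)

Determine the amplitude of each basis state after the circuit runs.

The final amplitudes are exp(I*pi/4)/2 + I/2 on |1000>, -exp(I*pi/4)/2 + I/2 on |1100>, and 0 on every other basis state. Key observation: steps 3-6 multiply out to the identity, so the circuit reduces to the remaining gates.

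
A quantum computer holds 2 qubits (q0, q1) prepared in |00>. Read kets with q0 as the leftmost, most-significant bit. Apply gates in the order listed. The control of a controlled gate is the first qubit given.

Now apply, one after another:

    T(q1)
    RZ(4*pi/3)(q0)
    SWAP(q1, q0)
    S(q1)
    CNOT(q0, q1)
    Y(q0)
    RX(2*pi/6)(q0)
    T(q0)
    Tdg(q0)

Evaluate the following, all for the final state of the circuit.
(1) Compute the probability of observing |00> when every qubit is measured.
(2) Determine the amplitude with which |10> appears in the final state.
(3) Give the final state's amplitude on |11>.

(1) A full measurement returns |00> with probability 1/4.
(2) |10> carries amplitude -sqrt(3)*exp(5*I*pi/6)/2 in the final state.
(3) |11> carries amplitude 0 in the final state.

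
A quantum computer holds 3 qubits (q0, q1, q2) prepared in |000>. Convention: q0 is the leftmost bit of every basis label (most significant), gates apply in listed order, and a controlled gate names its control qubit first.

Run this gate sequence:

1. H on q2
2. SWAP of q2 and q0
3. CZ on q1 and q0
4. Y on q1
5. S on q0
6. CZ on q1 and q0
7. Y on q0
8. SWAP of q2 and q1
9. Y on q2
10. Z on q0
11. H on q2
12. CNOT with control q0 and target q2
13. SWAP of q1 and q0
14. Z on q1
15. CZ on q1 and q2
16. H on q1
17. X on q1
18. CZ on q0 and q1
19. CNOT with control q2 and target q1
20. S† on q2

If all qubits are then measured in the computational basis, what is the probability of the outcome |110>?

The probability of measuring |110> is 0.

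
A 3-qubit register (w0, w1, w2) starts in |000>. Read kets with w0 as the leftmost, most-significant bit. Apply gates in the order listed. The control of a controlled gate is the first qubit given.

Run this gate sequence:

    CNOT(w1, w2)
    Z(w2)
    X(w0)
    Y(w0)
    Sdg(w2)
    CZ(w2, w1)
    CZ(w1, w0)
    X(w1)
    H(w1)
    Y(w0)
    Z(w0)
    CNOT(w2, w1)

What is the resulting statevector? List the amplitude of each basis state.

The resulting statevector has amplitude -sqrt(2)/2 on |100>, sqrt(2)/2 on |110>, and 0 on every other basis state.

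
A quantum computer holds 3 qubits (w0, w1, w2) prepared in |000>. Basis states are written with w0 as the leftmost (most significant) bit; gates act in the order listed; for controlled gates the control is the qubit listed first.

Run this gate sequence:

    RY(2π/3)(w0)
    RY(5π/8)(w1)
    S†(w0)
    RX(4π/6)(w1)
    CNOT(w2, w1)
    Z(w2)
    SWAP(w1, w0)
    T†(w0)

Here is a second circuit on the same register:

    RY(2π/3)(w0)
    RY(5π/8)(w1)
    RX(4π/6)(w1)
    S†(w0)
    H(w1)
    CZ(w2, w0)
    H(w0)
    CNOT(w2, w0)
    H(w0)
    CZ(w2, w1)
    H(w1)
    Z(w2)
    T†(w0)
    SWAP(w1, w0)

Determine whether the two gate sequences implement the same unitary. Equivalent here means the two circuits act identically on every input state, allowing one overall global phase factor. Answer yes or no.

No: there is an input state on which the two circuits produce genuinely different outputs (not merely differing by a phase).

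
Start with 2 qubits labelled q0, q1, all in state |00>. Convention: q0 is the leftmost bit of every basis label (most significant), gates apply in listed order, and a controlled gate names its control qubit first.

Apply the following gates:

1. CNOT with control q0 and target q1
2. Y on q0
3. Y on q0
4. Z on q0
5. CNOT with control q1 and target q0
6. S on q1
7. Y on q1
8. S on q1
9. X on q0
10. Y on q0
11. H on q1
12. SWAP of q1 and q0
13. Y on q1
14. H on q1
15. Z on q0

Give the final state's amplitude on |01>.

The amplitude on |01> is 1/2.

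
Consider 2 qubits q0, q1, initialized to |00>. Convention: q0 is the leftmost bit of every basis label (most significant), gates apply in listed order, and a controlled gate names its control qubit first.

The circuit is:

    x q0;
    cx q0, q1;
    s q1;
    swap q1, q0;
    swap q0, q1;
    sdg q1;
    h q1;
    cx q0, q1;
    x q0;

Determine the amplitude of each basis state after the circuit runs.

The final amplitudes are -sqrt(2)/2 on |00>, sqrt(2)/2 on |01>, 0 on |10>, 0 on |11>.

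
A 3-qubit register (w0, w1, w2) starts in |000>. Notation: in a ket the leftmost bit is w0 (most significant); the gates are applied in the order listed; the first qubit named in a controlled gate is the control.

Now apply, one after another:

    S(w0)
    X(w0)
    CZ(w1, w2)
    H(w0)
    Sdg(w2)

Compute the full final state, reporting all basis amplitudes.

After the circuit, the state carries amplitude sqrt(2)/2 on |000>, -sqrt(2)/2 on |100>, and 0 on every other basis state.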